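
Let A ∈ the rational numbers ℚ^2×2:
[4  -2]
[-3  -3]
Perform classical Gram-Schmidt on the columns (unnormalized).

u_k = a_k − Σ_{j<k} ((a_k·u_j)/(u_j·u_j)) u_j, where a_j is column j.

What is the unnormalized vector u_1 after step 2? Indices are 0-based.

Step 1: u_0 = a_0 = (4, -3).
Step 2: u_1 = a_1 − (1/25)·u_0 = (-54/25, -72/25).

u_1 = (-54/25, -72/25)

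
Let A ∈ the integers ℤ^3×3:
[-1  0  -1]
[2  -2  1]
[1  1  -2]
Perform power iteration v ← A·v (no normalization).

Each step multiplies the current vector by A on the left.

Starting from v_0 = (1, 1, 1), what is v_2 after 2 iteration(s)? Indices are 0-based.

v_2 = (2, -6, -1)

v_0 = (1, 1, 1).
v_1 = A·v_0 = (-2, 1, 0).
v_2 = A·v_1 = (2, -6, -1).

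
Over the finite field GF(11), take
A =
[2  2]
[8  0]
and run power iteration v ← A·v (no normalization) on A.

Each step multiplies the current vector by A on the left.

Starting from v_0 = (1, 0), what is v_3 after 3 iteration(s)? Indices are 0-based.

v_0 = (1, 0).
v_1 = A·v_0 = (2, 8).
v_2 = A·v_1 = (9, 5).
v_3 = A·v_2 = (6, 6).

v_3 = (6, 6)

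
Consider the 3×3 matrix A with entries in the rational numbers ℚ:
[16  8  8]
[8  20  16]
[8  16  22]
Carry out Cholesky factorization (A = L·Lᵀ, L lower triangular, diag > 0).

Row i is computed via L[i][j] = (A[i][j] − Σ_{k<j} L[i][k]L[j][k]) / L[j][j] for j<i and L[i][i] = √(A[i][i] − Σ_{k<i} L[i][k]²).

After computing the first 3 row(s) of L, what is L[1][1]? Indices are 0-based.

Step 1: L[0][0] = √(16) = 4.
  L[1][0] = (8) / L[0][0] = 2.
Step 2: L[1][1] = √(16) = 4.
  L[2][0] = (8) / L[0][0] = 2.
  L[2][1] = (12) / L[1][1] = 3.
Step 3: L[2][2] = √(9) = 3.

L[1][1] = 4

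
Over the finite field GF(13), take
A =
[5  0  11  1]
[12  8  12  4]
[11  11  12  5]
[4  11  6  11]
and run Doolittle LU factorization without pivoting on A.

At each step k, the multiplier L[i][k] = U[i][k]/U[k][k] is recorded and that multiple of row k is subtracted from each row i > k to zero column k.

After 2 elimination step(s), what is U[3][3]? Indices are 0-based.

U[3][3] = 8

k=0: U[0][0]=5
  eliminate (1,0): mult=5, new row 1: (0, 8, 9, 12); set L[1][0]=5
  eliminate (2,0): mult=10, new row 2: (0, 11, 6, 8); set L[2][0]=10
  eliminate (3,0): mult=6, new row 3: (0, 11, 5, 5); set L[3][0]=6
k=1: U[1][1]=8
  eliminate (2,1): mult=3, new row 2: (0, 0, 5, 11); set L[2][1]=3
  eliminate (3,1): mult=3, new row 3: (0, 0, 4, 8); set L[3][1]=3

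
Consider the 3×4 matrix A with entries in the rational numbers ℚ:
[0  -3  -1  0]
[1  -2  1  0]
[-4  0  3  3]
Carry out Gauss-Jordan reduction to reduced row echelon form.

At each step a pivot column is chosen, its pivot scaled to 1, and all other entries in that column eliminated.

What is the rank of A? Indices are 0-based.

step 1: exchange rows 0,1
step 1: normalize row 0 (÷1) = (1, -2, 1, 0)
  row 2: subtract -4×row0 = (0, -8, 7, 3)
step 2: normalize row 1 (÷-3) = (0, 1, 1/3, 0)
  row 0: subtract -2×row1 = (1, 0, 5/3, 0)
  row 2: subtract -8×row1 = (0, 0, 29/3, 3)
step 3: normalize row 2 (÷29/3) = (0, 0, 1, 9/29)
  row 0: subtract 5/3×row2 = (1, 0, 0, -15/29)
  row 1: subtract 1/3×row2 = (0, 1, 0, -3/29)

rank = 3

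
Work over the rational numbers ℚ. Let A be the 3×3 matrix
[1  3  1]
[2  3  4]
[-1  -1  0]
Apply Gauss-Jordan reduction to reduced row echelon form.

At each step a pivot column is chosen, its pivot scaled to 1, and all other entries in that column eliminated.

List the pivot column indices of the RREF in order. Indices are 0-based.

pivot columns: 0, 1, 2

pivot(0,0)=1: scale R0 → (1, 3, 1)
  clear (1,0): R1 −= (2)R0 → (0, -3, 2)
  clear (2,0): R2 −= (-1)R0 → (0, 2, 1)
pivot(1,1)=-3: scale R1 → (0, 1, -2/3)
  clear (0,1): R0 −= (3)R1 → (1, 0, 3)
  clear (2,1): R2 −= (2)R1 → (0, 0, 7/3)
pivot(2,2)=7/3: scale R2 → (0, 0, 1)
  clear (0,2): R0 −= (3)R2 → (1, 0, 0)
  clear (1,2): R1 −= (-2/3)R2 → (0, 1, 0)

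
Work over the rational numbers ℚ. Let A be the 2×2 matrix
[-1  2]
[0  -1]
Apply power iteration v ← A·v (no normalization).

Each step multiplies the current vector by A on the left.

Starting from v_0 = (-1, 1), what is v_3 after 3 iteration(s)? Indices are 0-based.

v_0 = (-1, 1).
v_1 = A·v_0 = (3, -1).
v_2 = A·v_1 = (-5, 1).
v_3 = A·v_2 = (7, -1).

v_3 = (7, -1)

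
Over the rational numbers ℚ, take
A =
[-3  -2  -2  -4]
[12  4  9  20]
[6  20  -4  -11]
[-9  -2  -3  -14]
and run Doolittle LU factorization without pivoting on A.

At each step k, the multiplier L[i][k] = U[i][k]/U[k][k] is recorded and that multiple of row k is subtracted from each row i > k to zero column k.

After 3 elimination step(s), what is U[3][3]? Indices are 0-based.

U[3][3] = -1

Step 1: pivot at (0,0) is -3.
  row1 ← row1 − (-4)·row0  ⇒  L[1][0]=-4, U row1=(0, -4, 1, 4)
  row2 ← row2 − (-2)·row0  ⇒  L[2][0]=-2, U row2=(0, 16, -8, -19)
  row3 ← row3 − (3)·row0  ⇒  L[3][0]=3, U row3=(0, 4, 3, -2)
Step 2: pivot at (1,1) is -4.
  row2 ← row2 − (-4)·row1  ⇒  L[2][1]=-4, U row2=(0, 0, -4, -3)
  row3 ← row3 − (-1)·row1  ⇒  L[3][1]=-1, U row3=(0, 0, 4, 2)
Step 3: pivot at (2,2) is -4.
  row3 ← row3 − (-1)·row2  ⇒  L[3][2]=-1, U row3=(0, 0, 0, -1)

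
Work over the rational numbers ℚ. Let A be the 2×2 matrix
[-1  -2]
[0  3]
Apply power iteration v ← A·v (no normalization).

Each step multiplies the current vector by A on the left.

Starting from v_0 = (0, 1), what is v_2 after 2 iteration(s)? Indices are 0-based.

v_2 = (-4, 9)

v_0 = (0, 1).
v_1 = A·v_0 = (-2, 3).
v_2 = A·v_1 = (-4, 9).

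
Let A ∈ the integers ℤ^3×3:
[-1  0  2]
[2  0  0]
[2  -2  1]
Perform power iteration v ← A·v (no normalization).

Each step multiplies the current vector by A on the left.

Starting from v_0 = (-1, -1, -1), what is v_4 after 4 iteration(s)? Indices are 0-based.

v_0 = (-1, -1, -1).
v_1 = A·v_0 = (-1, -2, -1).
v_2 = A·v_1 = (-1, -2, 1).
v_3 = A·v_2 = (3, -2, 3).
v_4 = A·v_3 = (3, 6, 13).

v_4 = (3, 6, 13)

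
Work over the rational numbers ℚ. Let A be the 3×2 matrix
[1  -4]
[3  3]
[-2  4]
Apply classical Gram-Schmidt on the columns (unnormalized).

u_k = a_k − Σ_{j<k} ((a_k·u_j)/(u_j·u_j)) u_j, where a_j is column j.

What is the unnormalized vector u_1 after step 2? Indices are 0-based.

u_1 = (-53/14, 51/14, 25/7)

Step 1: u_0 = a_0 = (1, 3, -2).
Step 2: u_1 = a_1 − (-3/14)·u_0 = (-53/14, 51/14, 25/7).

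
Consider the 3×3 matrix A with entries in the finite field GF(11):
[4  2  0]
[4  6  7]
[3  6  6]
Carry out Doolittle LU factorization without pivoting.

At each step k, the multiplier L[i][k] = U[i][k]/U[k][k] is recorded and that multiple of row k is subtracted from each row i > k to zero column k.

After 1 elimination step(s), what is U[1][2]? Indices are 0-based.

k=0: U[0][0]=4
  eliminate (1,0): mult=1, new row 1: (0, 4, 7); set L[1][0]=1
  eliminate (2,0): mult=9, new row 2: (0, 10, 6); set L[2][0]=9

U[1][2] = 7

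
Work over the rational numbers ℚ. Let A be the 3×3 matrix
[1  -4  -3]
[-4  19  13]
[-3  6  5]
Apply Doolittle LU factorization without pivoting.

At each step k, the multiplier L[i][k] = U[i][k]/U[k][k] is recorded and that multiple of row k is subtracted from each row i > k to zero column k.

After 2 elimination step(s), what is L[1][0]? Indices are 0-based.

L[1][0] = -4

k=0: U[0][0]=1
  eliminate (1,0): mult=-4, new row 1: (0, 3, 1); set L[1][0]=-4
  eliminate (2,0): mult=-3, new row 2: (0, -6, -4); set L[2][0]=-3
k=1: U[1][1]=3
  eliminate (2,1): mult=-2, new row 2: (0, 0, -2); set L[2][1]=-2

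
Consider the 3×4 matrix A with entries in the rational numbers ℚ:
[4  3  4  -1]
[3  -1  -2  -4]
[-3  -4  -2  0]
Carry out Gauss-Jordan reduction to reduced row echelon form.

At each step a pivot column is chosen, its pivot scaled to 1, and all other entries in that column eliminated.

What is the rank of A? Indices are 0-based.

rank = 3

[1] R0 /= 4  ⇒  (1, 3/4, 1, -1/4)
     R1 -= 3·R0  ⇒  (0, -13/4, -5, -13/4)
     R2 -= -3·R0  ⇒  (0, -7/4, 1, -3/4)
[2] R1 /= -13/4  ⇒  (0, 1, 20/13, 1)
     R0 -= 3/4·R1  ⇒  (1, 0, -2/13, -1)
     R2 -= -7/4·R1  ⇒  (0, 0, 48/13, 1)
[3] R2 /= 48/13  ⇒  (0, 0, 1, 13/48)
     R0 -= -2/13·R2  ⇒  (1, 0, 0, -23/24)
     R1 -= 20/13·R2  ⇒  (0, 1, 0, 7/12)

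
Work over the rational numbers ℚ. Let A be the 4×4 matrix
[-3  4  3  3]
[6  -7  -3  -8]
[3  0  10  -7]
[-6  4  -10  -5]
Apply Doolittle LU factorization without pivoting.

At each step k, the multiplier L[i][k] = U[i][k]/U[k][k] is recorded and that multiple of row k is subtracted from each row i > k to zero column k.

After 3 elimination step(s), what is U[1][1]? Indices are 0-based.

U[1][1] = 1

k=0: U[0][0]=-3
  eliminate (1,0): mult=-2, new row 1: (0, 1, 3, -2); set L[1][0]=-2
  eliminate (2,0): mult=-1, new row 2: (0, 4, 13, -4); set L[2][0]=-1
  eliminate (3,0): mult=2, new row 3: (0, -4, -16, -11); set L[3][0]=2
k=1: U[1][1]=1
  eliminate (2,1): mult=4, new row 2: (0, 0, 1, 4); set L[2][1]=4
  eliminate (3,1): mult=-4, new row 3: (0, 0, -4, -19); set L[3][1]=-4
k=2: U[2][2]=1
  eliminate (3,2): mult=-4, new row 3: (0, 0, 0, -3); set L[3][2]=-4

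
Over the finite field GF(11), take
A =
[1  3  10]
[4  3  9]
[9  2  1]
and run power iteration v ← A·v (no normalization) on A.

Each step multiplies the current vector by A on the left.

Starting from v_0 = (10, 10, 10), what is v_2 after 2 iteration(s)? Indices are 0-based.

v_2 = (5, 8, 6)

v_0 = (10, 10, 10).
v_1 = A·v_0 = (8, 6, 10).
v_2 = A·v_1 = (5, 8, 6).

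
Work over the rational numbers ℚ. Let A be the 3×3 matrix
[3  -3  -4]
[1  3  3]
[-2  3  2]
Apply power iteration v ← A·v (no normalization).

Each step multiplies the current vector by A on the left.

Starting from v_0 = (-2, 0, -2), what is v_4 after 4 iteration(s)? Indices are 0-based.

v_0 = (-2, 0, -2).
v_1 = A·v_0 = (2, -8, 0).
v_2 = A·v_1 = (30, -22, -28).
v_3 = A·v_2 = (268, -120, -182).
v_4 = A·v_3 = (1892, -638, -1260).

v_4 = (1892, -638, -1260)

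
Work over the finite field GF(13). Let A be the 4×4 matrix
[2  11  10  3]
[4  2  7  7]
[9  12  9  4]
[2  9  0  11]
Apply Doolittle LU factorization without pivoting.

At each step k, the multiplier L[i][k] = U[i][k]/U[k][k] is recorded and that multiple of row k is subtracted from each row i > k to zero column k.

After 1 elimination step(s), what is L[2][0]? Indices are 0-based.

[col 0] pivot 2
  R1 -= 2*R0 → (0, 6, 0, 1)  (L[1][0] := 2)
  R2 -= 11*R0 → (0, 8, 3, 10)  (L[2][0] := 11)
  R3 -= 1*R0 → (0, 11, 3, 8)  (L[3][0] := 1)

L[2][0] = 11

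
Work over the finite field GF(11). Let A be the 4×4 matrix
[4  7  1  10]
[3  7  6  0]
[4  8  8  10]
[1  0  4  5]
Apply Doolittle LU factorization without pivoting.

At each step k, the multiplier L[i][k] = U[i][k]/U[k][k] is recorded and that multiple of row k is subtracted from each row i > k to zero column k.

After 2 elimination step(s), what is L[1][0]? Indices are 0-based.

k=0: U[0][0]=4
  eliminate (1,0): mult=9, new row 1: (0, 10, 8, 9); set L[1][0]=9
  eliminate (2,0): mult=1, new row 2: (0, 1, 7, 0); set L[2][0]=1
  eliminate (3,0): mult=3, new row 3: (0, 1, 1, 8); set L[3][0]=3
k=1: U[1][1]=10
  eliminate (2,1): mult=10, new row 2: (0, 0, 4, 9); set L[2][1]=10
  eliminate (3,1): mult=10, new row 3: (0, 0, 9, 6); set L[3][1]=10

L[1][0] = 9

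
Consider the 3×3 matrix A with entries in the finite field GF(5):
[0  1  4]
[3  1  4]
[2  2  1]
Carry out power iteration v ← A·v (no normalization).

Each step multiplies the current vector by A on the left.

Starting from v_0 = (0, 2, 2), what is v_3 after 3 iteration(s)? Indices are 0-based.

v_0 = (0, 2, 2).
v_1 = A·v_0 = (0, 0, 1).
v_2 = A·v_1 = (4, 4, 1).
v_3 = A·v_2 = (3, 0, 2).

v_3 = (3, 0, 2)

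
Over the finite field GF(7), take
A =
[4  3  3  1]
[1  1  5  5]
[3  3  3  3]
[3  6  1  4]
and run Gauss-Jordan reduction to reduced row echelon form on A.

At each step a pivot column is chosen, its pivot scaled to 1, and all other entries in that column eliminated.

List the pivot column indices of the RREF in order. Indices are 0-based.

pivot columns: 0, 1, 2, 3

step 1: normalize row 0 (÷4) = (1, 6, 6, 2)
  row 1: subtract 1×row0 = (0, 2, 6, 3)
  row 2: subtract 3×row0 = (0, 6, 6, 4)
  row 3: subtract 3×row0 = (0, 2, 4, 5)
step 2: normalize row 1 (÷2) = (0, 1, 3, 5)
  row 0: subtract 6×row1 = (1, 0, 2, 0)
  row 2: subtract 6×row1 = (0, 0, 2, 2)
  row 3: subtract 2×row1 = (0, 0, 5, 2)
step 3: normalize row 2 (÷2) = (0, 0, 1, 1)
  row 0: subtract 2×row2 = (1, 0, 0, 5)
  row 1: subtract 3×row2 = (0, 1, 0, 2)
  row 3: subtract 5×row2 = (0, 0, 0, 4)
step 4: normalize row 3 (÷4) = (0, 0, 0, 1)
  row 0: subtract 5×row3 = (1, 0, 0, 0)
  row 1: subtract 2×row3 = (0, 1, 0, 0)
  row 2: subtract 1×row3 = (0, 0, 1, 0)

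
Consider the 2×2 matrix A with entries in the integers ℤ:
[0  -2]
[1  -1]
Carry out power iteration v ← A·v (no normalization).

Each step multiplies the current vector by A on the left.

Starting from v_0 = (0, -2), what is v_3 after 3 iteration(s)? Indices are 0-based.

v_3 = (-4, -6)

v_0 = (0, -2).
v_1 = A·v_0 = (4, 2).
v_2 = A·v_1 = (-4, 2).
v_3 = A·v_2 = (-4, -6).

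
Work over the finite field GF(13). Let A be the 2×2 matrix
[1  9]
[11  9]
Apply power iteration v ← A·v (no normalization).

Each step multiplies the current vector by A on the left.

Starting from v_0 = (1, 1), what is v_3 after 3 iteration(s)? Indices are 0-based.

v_0 = (1, 1).
v_1 = A·v_0 = (10, 7).
v_2 = A·v_1 = (8, 4).
v_3 = A·v_2 = (5, 7).

v_3 = (5, 7)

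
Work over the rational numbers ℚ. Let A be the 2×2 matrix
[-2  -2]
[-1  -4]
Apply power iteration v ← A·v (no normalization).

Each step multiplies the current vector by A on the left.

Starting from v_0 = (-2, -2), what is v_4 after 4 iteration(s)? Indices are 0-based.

v_4 = (-792, -1080)

v_0 = (-2, -2).
v_1 = A·v_0 = (8, 10).
v_2 = A·v_1 = (-36, -48).
v_3 = A·v_2 = (168, 228).
v_4 = A·v_3 = (-792, -1080).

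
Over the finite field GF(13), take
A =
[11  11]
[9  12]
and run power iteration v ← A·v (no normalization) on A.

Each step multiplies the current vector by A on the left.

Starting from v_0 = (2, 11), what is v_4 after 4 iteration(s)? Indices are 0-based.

v_0 = (2, 11).
v_1 = A·v_0 = (0, 7).
v_2 = A·v_1 = (12, 6).
v_3 = A·v_2 = (3, 11).
v_4 = A·v_3 = (11, 3).

v_4 = (11, 3)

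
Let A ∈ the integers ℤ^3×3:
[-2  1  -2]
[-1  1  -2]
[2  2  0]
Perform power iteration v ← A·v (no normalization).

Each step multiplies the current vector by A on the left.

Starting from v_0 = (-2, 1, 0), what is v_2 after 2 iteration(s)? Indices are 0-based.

v_2 = (-3, 2, 16)

v_0 = (-2, 1, 0).
v_1 = A·v_0 = (5, 3, -2).
v_2 = A·v_1 = (-3, 2, 16).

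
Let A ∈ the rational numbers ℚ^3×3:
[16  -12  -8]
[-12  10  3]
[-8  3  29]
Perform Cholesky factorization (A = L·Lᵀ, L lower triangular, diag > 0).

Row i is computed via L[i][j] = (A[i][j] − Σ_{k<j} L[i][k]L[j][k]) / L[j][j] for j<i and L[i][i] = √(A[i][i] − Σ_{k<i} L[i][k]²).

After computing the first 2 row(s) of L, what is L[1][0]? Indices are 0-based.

L[1][0] = -3

Step 1: L[0][0] = √(16) = 4.
  L[1][0] = (-12) / L[0][0] = -3.
Step 2: L[1][1] = √(1) = 1.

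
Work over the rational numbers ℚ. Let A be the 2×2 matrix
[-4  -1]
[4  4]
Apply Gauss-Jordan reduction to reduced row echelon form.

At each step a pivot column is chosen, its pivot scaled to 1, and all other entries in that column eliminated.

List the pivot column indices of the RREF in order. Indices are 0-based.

[1] R0 /= -4  ⇒  (1, 1/4)
     R1 -= 4·R0  ⇒  (0, 3)
[2] R1 /= 3  ⇒  (0, 1)
     R0 -= 1/4·R1  ⇒  (1, 0)

pivot columns: 0, 1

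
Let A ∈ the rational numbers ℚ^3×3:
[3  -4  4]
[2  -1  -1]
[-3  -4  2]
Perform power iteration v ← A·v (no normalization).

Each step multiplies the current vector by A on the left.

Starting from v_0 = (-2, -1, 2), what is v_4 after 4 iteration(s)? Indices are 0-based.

v_4 = (-386, 859, -2258)

v_0 = (-2, -1, 2).
v_1 = A·v_0 = (6, -5, 14).
v_2 = A·v_1 = (94, 3, 30).
v_3 = A·v_2 = (390, 155, -234).
v_4 = A·v_3 = (-386, 859, -2258).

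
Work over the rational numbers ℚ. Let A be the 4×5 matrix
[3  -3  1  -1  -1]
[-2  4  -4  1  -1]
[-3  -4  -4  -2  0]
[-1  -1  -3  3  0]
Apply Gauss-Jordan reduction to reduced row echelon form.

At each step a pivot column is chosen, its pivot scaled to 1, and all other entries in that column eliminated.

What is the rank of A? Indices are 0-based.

rank = 4

[1] R0 /= 3  ⇒  (1, -1, 1/3, -1/3, -1/3)
     R1 -= -2·R0  ⇒  (0, 2, -10/3, 1/3, -5/3)
     R2 -= -3·R0  ⇒  (0, -7, -3, -3, -1)
     R3 -= -1·R0  ⇒  (0, -2, -8/3, 8/3, -1/3)
[2] R1 /= 2  ⇒  (0, 1, -5/3, 1/6, -5/6)
     R0 -= -1·R1  ⇒  (1, 0, -4/3, -1/6, -7/6)
     R2 -= -7·R1  ⇒  (0, 0, -44/3, -11/6, -41/6)
     R3 -= -2·R1  ⇒  (0, 0, -6, 3, -2)
[3] R2 /= -44/3  ⇒  (0, 0, 1, 1/8, 41/88)
     R0 -= -4/3·R2  ⇒  (1, 0, 0, 0, -6/11)
     R1 -= -5/3·R2  ⇒  (0, 1, 0, 3/8, -5/88)
     R3 -= -6·R2  ⇒  (0, 0, 0, 15/4, 35/44)
[4] R3 /= 15/4  ⇒  (0, 0, 0, 1, 7/33)
     R1 -= 3/8·R3  ⇒  (0, 1, 0, 0, -3/22)
     R2 -= 1/8·R3  ⇒  (0, 0, 1, 0, 29/66)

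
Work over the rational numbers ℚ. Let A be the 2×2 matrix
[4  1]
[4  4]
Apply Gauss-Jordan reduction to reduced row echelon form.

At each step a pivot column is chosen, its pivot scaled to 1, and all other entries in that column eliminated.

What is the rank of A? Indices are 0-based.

[1] R0 /= 4  ⇒  (1, 1/4)
     R1 -= 4·R0  ⇒  (0, 3)
[2] R1 /= 3  ⇒  (0, 1)
     R0 -= 1/4·R1  ⇒  (1, 0)

rank = 2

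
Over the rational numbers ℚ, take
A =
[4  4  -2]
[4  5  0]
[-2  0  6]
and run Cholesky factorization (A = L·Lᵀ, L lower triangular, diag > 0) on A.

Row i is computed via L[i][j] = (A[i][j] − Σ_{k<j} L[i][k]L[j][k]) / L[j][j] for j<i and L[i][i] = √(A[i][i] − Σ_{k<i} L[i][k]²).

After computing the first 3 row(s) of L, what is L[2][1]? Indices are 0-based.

Step 1: L[0][0] = √(4) = 2.
  L[1][0] = (4) / L[0][0] = 2.
Step 2: L[1][1] = √(1) = 1.
  L[2][0] = (-2) / L[0][0] = -1.
  L[2][1] = (2) / L[1][1] = 2.
Step 3: L[2][2] = √(1) = 1.

L[2][1] = 2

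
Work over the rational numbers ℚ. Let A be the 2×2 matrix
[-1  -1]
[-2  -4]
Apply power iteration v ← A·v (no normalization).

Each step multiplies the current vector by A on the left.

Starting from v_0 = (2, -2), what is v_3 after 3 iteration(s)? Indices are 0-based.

v_0 = (2, -2).
v_1 = A·v_0 = (0, 4).
v_2 = A·v_1 = (-4, -16).
v_3 = A·v_2 = (20, 72).

v_3 = (20, 72)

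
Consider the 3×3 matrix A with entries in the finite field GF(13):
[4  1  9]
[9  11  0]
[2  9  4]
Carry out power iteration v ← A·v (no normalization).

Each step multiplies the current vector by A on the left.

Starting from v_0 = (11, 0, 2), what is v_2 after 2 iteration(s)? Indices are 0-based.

v_2 = (6, 9, 4)

v_0 = (11, 0, 2).
v_1 = A·v_0 = (10, 8, 4).
v_2 = A·v_1 = (6, 9, 4).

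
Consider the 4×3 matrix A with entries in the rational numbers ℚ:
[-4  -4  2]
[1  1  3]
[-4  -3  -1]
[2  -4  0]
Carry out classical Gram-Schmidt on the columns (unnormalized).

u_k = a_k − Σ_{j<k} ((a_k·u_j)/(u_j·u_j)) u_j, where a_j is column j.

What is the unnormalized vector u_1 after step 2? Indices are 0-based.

u_1 = (-64/37, 16/37, -27/37, -190/37)

Step 1: u_0 = a_0 = (-4, 1, -4, 2).
Step 2: u_1 = a_1 − (21/37)·u_0 = (-64/37, 16/37, -27/37, -190/37).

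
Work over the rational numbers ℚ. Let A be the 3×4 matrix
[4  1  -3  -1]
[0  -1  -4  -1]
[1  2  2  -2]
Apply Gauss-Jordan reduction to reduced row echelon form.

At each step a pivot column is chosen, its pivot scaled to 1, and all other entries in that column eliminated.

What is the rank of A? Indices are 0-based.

step 1: normalize row 0 (÷4) = (1, 1/4, -3/4, -1/4)
  row 2: subtract 1×row0 = (0, 7/4, 11/4, -7/4)
step 2: normalize row 1 (÷-1) = (0, 1, 4, 1)
  row 0: subtract 1/4×row1 = (1, 0, -7/4, -1/2)
  row 2: subtract 7/4×row1 = (0, 0, -17/4, -7/2)
step 3: normalize row 2 (÷-17/4) = (0, 0, 1, 14/17)
  row 0: subtract -7/4×row2 = (1, 0, 0, 16/17)
  row 1: subtract 4×row2 = (0, 1, 0, -39/17)

rank = 3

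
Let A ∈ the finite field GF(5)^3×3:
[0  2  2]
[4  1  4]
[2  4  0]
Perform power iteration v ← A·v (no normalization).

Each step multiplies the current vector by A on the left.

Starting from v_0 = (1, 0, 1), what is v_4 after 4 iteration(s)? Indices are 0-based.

v_0 = (1, 0, 1).
v_1 = A·v_0 = (2, 3, 2).
v_2 = A·v_1 = (0, 4, 1).
v_3 = A·v_2 = (0, 3, 1).
v_4 = A·v_3 = (3, 2, 2).

v_4 = (3, 2, 2)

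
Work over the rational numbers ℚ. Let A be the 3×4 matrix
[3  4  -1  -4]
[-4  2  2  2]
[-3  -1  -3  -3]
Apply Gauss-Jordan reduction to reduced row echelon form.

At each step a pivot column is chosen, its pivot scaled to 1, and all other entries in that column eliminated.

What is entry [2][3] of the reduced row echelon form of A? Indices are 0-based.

M[2][3] = 62/47

step 1: normalize row 0 (÷3) = (1, 4/3, -1/3, -4/3)
  row 1: subtract -4×row0 = (0, 22/3, 2/3, -10/3)
  row 2: subtract -3×row0 = (0, 3, -4, -7)
step 2: normalize row 1 (÷22/3) = (0, 1, 1/11, -5/11)
  row 0: subtract 4/3×row1 = (1, 0, -5/11, -8/11)
  row 2: subtract 3×row1 = (0, 0, -47/11, -62/11)
step 3: normalize row 2 (÷-47/11) = (0, 0, 1, 62/47)
  row 0: subtract -5/11×row2 = (1, 0, 0, -6/47)
  row 1: subtract 1/11×row2 = (0, 1, 0, -27/47)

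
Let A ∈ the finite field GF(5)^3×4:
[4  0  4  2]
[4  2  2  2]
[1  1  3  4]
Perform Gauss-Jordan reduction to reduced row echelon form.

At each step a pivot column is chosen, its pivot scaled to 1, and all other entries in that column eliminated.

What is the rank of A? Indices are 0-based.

rank = 3

pivot(0,0)=4: scale R0 → (1, 0, 1, 3)
  clear (1,0): R1 −= (4)R0 → (0, 2, 3, 0)
  clear (2,0): R2 −= (1)R0 → (0, 1, 2, 1)
pivot(1,1)=2: scale R1 → (0, 1, 4, 0)
  clear (2,1): R2 −= (1)R1 → (0, 0, 3, 1)
pivot(2,2)=3: scale R2 → (0, 0, 1, 2)
  clear (0,2): R0 −= (1)R2 → (1, 0, 0, 1)
  clear (1,2): R1 −= (4)R2 → (0, 1, 0, 2)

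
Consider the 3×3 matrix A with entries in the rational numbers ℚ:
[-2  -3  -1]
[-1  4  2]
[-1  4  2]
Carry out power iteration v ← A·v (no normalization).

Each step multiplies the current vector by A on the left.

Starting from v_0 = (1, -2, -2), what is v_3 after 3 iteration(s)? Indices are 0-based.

v_0 = (1, -2, -2).
v_1 = A·v_0 = (6, -13, -13).
v_2 = A·v_1 = (40, -84, -84).
v_3 = A·v_2 = (256, -544, -544).

v_3 = (256, -544, -544)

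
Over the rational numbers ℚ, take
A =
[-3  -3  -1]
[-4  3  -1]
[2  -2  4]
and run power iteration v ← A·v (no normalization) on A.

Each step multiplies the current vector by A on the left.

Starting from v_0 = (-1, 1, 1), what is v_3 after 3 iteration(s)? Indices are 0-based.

v_0 = (-1, 1, 1).
v_1 = A·v_0 = (-1, 6, 0).
v_2 = A·v_1 = (-15, 22, -14).
v_3 = A·v_2 = (-7, 140, -130).

v_3 = (-7, 140, -130)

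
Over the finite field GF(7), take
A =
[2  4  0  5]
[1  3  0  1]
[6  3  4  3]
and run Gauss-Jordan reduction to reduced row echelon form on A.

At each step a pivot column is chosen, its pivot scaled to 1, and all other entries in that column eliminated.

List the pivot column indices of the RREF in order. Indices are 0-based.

pivot columns: 0, 1, 2

pivot(0,0)=2: scale R0 → (1, 2, 0, 6)
  clear (1,0): R1 −= (1)R0 → (0, 1, 0, 2)
  clear (2,0): R2 −= (6)R0 → (0, 5, 4, 2)
pivot(1,1)=1: scale R1 → (0, 1, 0, 2)
  clear (0,1): R0 −= (2)R1 → (1, 0, 0, 2)
  clear (2,1): R2 −= (5)R1 → (0, 0, 4, 6)
pivot(2,2)=4: scale R2 → (0, 0, 1, 5)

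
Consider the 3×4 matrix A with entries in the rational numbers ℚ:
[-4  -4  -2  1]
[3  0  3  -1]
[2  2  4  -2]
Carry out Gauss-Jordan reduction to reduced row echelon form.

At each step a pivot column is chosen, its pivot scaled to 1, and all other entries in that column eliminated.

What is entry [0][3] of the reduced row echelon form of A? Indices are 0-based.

step 1: normalize row 0 (÷-4) = (1, 1, 1/2, -1/4)
  row 1: subtract 3×row0 = (0, -3, 3/2, -1/4)
  row 2: subtract 2×row0 = (0, 0, 3, -3/2)
step 2: normalize row 1 (÷-3) = (0, 1, -1/2, 1/12)
  row 0: subtract 1×row1 = (1, 0, 1, -1/3)
step 3: normalize row 2 (÷3) = (0, 0, 1, -1/2)
  row 0: subtract 1×row2 = (1, 0, 0, 1/6)
  row 1: subtract -1/2×row2 = (0, 1, 0, -1/6)

M[0][3] = 1/6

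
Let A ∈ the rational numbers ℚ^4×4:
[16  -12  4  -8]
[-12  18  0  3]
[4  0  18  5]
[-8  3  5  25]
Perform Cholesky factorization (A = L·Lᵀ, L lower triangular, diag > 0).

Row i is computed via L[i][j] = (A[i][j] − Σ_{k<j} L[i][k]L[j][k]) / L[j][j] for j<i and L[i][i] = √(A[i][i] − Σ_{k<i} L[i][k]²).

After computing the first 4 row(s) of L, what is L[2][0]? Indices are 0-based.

Step 1: L[0][0] = √(16) = 4.
  L[1][0] = (-12) / L[0][0] = -3.
Step 2: L[1][1] = √(9) = 3.
  L[2][0] = (4) / L[0][0] = 1.
  L[2][1] = (3) / L[1][1] = 1.
Step 3: L[2][2] = √(16) = 4.
  L[3][0] = (-8) / L[0][0] = -2.
  L[3][1] = (-3) / L[1][1] = -1.
  L[3][2] = (8) / L[2][2] = 2.
Step 4: L[3][3] = √(16) = 4.

L[2][0] = 1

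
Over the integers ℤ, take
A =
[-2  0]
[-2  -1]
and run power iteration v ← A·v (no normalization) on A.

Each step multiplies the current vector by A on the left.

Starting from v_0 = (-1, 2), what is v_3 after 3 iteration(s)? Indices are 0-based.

v_0 = (-1, 2).
v_1 = A·v_0 = (2, 0).
v_2 = A·v_1 = (-4, -4).
v_3 = A·v_2 = (8, 12).

v_3 = (8, 12)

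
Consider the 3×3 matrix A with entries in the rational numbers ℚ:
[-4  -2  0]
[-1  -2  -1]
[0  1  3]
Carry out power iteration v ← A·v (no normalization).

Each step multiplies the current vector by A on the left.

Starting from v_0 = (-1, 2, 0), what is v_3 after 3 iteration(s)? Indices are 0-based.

v_0 = (-1, 2, 0).
v_1 = A·v_0 = (0, -3, 2).
v_2 = A·v_1 = (6, 4, 3).
v_3 = A·v_2 = (-32, -17, 13).

v_3 = (-32, -17, 13)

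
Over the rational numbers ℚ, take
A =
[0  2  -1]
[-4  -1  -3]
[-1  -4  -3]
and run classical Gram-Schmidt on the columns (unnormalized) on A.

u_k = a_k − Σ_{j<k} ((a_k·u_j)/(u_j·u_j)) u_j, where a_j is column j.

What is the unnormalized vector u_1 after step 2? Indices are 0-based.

Step 1: u_0 = a_0 = (0, -4, -1).
Step 2: u_1 = a_1 − (8/17)·u_0 = (2, 15/17, -60/17).

u_1 = (2, 15/17, -60/17)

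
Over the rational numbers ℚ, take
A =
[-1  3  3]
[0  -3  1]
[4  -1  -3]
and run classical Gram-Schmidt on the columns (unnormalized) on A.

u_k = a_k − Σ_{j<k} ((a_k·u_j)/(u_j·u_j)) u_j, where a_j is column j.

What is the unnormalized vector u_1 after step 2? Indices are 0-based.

u_1 = (44/17, -3, 11/17)

Step 1: u_0 = a_0 = (-1, 0, 4).
Step 2: u_1 = a_1 − (-7/17)·u_0 = (44/17, -3, 11/17).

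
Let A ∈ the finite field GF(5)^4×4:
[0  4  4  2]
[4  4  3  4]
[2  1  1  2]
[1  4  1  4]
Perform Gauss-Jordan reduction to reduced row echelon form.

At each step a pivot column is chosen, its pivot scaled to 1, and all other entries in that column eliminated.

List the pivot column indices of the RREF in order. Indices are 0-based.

pivot columns: 0, 1, 2, 3

pivot(0,0): swap R0↔R1
pivot(0,0)=4: scale R0 → (1, 1, 2, 1)
  clear (2,0): R2 −= (2)R0 → (0, 4, 2, 0)
  clear (3,0): R3 −= (1)R0 → (0, 3, 4, 3)
pivot(1,1)=4: scale R1 → (0, 1, 1, 3)
  clear (0,1): R0 −= (1)R1 → (1, 0, 1, 3)
  clear (2,1): R2 −= (4)R1 → (0, 0, 3, 3)
  clear (3,1): R3 −= (3)R1 → (0, 0, 1, 4)
pivot(2,2)=3: scale R2 → (0, 0, 1, 1)
  clear (0,2): R0 −= (1)R2 → (1, 0, 0, 2)
  clear (1,2): R1 −= (1)R2 → (0, 1, 0, 2)
  clear (3,2): R3 −= (1)R2 → (0, 0, 0, 3)
pivot(3,3)=3: scale R3 → (0, 0, 0, 1)
  clear (0,3): R0 −= (2)R3 → (1, 0, 0, 0)
  clear (1,3): R1 −= (2)R3 → (0, 1, 0, 0)
  clear (2,3): R2 −= (1)R3 → (0, 0, 1, 0)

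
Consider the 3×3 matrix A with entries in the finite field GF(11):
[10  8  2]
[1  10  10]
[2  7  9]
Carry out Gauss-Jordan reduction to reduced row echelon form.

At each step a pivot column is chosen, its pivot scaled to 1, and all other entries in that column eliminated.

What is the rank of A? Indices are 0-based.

pivot(0,0)=10: scale R0 → (1, 3, 9)
  clear (1,0): R1 −= (1)R0 → (0, 7, 1)
  clear (2,0): R2 −= (2)R0 → (0, 1, 2)
pivot(1,1)=7: scale R1 → (0, 1, 8)
  clear (0,1): R0 −= (3)R1 → (1, 0, 7)
  clear (2,1): R2 −= (1)R1 → (0, 0, 5)
pivot(2,2)=5: scale R2 → (0, 0, 1)
  clear (0,2): R0 −= (7)R2 → (1, 0, 0)
  clear (1,2): R1 −= (8)R2 → (0, 1, 0)

rank = 3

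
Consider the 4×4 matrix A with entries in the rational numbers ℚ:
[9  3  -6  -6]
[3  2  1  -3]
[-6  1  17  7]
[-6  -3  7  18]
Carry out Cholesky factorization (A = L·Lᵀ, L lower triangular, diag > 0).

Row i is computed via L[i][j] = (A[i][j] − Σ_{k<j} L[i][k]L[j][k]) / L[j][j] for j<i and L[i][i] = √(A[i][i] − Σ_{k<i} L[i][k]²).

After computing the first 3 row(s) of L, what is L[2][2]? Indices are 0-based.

L[2][2] = 2

Step 1: L[0][0] = √(9) = 3.
  L[1][0] = (3) / L[0][0] = 1.
Step 2: L[1][1] = √(1) = 1.
  L[2][0] = (-6) / L[0][0] = -2.
  L[2][1] = (3) / L[1][1] = 3.
Step 3: L[2][2] = √(4) = 2.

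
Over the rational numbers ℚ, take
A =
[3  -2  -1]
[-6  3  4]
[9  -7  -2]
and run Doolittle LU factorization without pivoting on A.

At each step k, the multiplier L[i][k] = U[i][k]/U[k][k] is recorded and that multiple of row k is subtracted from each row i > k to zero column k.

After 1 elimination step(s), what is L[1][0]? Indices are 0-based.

L[1][0] = -2

[col 0] pivot 3
  R1 -= -2*R0 → (0, -1, 2)  (L[1][0] := -2)
  R2 -= 3*R0 → (0, -1, 1)  (L[2][0] := 3)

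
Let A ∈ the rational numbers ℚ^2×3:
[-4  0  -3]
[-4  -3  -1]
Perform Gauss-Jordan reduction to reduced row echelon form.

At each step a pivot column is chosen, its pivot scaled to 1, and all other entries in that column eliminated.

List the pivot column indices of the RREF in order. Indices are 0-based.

pivot columns: 0, 1

step 1: normalize row 0 (÷-4) = (1, 0, 3/4)
  row 1: subtract -4×row0 = (0, -3, 2)
step 2: normalize row 1 (÷-3) = (0, 1, -2/3)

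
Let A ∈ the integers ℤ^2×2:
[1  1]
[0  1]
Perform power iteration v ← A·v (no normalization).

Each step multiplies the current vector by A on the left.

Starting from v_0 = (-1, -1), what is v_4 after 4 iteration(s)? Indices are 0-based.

v_0 = (-1, -1).
v_1 = A·v_0 = (-2, -1).
v_2 = A·v_1 = (-3, -1).
v_3 = A·v_2 = (-4, -1).
v_4 = A·v_3 = (-5, -1).

v_4 = (-5, -1)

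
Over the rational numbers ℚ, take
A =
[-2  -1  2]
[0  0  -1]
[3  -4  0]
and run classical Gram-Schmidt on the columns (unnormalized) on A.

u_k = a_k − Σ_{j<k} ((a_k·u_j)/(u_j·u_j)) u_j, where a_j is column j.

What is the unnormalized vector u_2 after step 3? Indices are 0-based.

Step 1: u_0 = a_0 = (-2, 0, 3).
Step 2: u_1 = a_1 − (-10/13)·u_0 = (-33/13, 0, -22/13).
Step 3: u_2 = a_2 − (-4/13)·u_0 − (-6/11)·u_1 = (0, -1, 0).

u_2 = (0, -1, 0)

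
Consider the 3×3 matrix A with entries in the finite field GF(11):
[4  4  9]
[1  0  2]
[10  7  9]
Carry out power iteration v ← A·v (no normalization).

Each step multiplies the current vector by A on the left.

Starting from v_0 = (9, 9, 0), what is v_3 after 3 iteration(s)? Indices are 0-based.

v_3 = (3, 4, 2)

v_0 = (9, 9, 0).
v_1 = A·v_0 = (6, 9, 10).
v_2 = A·v_1 = (7, 4, 4).
v_3 = A·v_2 = (3, 4, 2).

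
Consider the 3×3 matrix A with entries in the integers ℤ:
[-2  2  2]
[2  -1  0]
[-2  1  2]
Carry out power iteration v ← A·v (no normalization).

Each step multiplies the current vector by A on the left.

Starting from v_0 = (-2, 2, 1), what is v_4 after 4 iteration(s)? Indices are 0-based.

v_0 = (-2, 2, 1).
v_1 = A·v_0 = (10, -6, 8).
v_2 = A·v_1 = (-16, 26, -10).
v_3 = A·v_2 = (64, -58, 38).
v_4 = A·v_3 = (-168, 186, -110).

v_4 = (-168, 186, -110)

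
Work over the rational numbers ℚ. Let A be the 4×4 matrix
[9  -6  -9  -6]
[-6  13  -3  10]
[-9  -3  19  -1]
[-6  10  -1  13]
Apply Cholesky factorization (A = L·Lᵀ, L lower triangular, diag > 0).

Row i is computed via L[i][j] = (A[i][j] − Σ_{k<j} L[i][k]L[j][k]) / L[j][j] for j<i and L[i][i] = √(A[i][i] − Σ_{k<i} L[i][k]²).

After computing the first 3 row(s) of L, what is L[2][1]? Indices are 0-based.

Step 1: L[0][0] = √(9) = 3.
  L[1][0] = (-6) / L[0][0] = -2.
Step 2: L[1][1] = √(9) = 3.
  L[2][0] = (-9) / L[0][0] = -3.
  L[2][1] = (-9) / L[1][1] = -3.
Step 3: L[2][2] = √(1) = 1.

L[2][1] = -3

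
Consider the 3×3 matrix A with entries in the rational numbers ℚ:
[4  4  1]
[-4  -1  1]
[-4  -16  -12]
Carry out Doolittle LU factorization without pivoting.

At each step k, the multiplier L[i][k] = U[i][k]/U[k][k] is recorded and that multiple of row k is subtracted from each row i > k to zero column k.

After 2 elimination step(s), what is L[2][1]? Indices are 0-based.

[col 0] pivot 4
  R1 -= -1*R0 → (0, 3, 2)  (L[1][0] := -1)
  R2 -= -1*R0 → (0, -12, -11)  (L[2][0] := -1)
[col 1] pivot 3
  R2 -= -4*R1 → (0, 0, -3)  (L[2][1] := -4)

L[2][1] = -4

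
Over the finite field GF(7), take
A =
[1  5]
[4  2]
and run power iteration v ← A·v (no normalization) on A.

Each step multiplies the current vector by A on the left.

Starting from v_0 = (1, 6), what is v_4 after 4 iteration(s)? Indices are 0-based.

v_0 = (1, 6).
v_1 = A·v_0 = (3, 2).
v_2 = A·v_1 = (6, 2).
v_3 = A·v_2 = (2, 0).
v_4 = A·v_3 = (2, 1).

v_4 = (2, 1)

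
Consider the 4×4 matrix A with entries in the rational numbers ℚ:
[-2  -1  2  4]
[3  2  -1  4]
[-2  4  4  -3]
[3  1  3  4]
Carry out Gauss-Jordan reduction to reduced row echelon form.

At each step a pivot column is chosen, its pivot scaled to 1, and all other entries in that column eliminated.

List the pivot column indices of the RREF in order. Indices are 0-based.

pivot columns: 0, 1, 2, 3

step 1: normalize row 0 (÷-2) = (1, 1/2, -1, -2)
  row 1: subtract 3×row0 = (0, 1/2, 2, 10)
  row 2: subtract -2×row0 = (0, 5, 2, -7)
  row 3: subtract 3×row0 = (0, -1/2, 6, 10)
step 2: normalize row 1 (÷1/2) = (0, 1, 4, 20)
  row 0: subtract 1/2×row1 = (1, 0, -3, -12)
  row 2: subtract 5×row1 = (0, 0, -18, -107)
  row 3: subtract -1/2×row1 = (0, 0, 8, 20)
step 3: normalize row 2 (÷-18) = (0, 0, 1, 107/18)
  row 0: subtract -3×row2 = (1, 0, 0, 35/6)
  row 1: subtract 4×row2 = (0, 1, 0, -34/9)
  row 3: subtract 8×row2 = (0, 0, 0, -248/9)
step 4: normalize row 3 (÷-248/9) = (0, 0, 0, 1)
  row 0: subtract 35/6×row3 = (1, 0, 0, 0)
  row 1: subtract -34/9×row3 = (0, 1, 0, 0)
  row 2: subtract 107/18×row3 = (0, 0, 1, 0)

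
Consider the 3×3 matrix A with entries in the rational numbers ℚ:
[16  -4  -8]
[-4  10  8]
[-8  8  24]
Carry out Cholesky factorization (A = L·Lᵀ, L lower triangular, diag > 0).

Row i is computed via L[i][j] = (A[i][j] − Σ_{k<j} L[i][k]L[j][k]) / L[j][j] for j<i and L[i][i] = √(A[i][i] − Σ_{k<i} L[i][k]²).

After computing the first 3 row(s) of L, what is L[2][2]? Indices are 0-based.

L[2][2] = 4

Step 1: L[0][0] = √(16) = 4.
  L[1][0] = (-4) / L[0][0] = -1.
Step 2: L[1][1] = √(9) = 3.
  L[2][0] = (-8) / L[0][0] = -2.
  L[2][1] = (6) / L[1][1] = 2.
Step 3: L[2][2] = √(16) = 4.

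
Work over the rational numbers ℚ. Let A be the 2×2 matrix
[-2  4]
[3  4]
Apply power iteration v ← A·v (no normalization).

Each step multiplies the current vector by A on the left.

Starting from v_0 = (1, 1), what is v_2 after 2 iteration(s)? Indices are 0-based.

v_2 = (24, 34)

v_0 = (1, 1).
v_1 = A·v_0 = (2, 7).
v_2 = A·v_1 = (24, 34).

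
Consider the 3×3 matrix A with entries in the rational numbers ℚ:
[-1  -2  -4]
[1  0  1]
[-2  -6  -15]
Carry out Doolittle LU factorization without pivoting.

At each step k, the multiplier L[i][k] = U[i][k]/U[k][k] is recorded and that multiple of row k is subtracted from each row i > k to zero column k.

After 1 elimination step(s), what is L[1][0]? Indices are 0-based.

[col 0] pivot -1
  R1 -= -1*R0 → (0, -2, -3)  (L[1][0] := -1)
  R2 -= 2*R0 → (0, -2, -7)  (L[2][0] := 2)

L[1][0] = -1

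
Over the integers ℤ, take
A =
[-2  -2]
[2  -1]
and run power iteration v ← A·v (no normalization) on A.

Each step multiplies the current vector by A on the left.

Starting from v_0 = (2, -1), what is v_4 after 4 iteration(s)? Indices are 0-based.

v_0 = (2, -1).
v_1 = A·v_0 = (-2, 5).
v_2 = A·v_1 = (-6, -9).
v_3 = A·v_2 = (30, -3).
v_4 = A·v_3 = (-54, 63).

v_4 = (-54, 63)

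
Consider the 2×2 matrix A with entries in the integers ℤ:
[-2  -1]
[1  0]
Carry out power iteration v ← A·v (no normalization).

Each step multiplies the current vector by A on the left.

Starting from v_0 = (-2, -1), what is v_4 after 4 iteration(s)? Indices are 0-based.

v_4 = (-14, 11)

v_0 = (-2, -1).
v_1 = A·v_0 = (5, -2).
v_2 = A·v_1 = (-8, 5).
v_3 = A·v_2 = (11, -8).
v_4 = A·v_3 = (-14, 11).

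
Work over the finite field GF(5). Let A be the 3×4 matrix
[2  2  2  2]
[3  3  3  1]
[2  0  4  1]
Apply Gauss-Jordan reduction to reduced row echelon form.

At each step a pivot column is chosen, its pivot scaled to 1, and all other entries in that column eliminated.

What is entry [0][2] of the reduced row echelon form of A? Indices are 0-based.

step 1: normalize row 0 (÷2) = (1, 1, 1, 1)
  row 1: subtract 3×row0 = (0, 0, 0, 3)
  row 2: subtract 2×row0 = (0, 3, 2, 4)
step 2: exchange rows 1,2
step 2: normalize row 1 (÷3) = (0, 1, 4, 3)
  row 0: subtract 1×row1 = (1, 0, 2, 3)
skip col 2 (zero from row 2)
step 3: normalize row 2 (÷3) = (0, 0, 0, 1)
  row 0: subtract 3×row2 = (1, 0, 2, 0)
  row 1: subtract 3×row2 = (0, 1, 4, 0)

M[0][2] = 2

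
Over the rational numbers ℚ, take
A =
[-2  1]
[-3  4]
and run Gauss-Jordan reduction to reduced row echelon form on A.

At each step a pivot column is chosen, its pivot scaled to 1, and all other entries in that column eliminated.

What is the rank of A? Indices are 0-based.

step 1: normalize row 0 (÷-2) = (1, -1/2)
  row 1: subtract -3×row0 = (0, 5/2)
step 2: normalize row 1 (÷5/2) = (0, 1)
  row 0: subtract -1/2×row1 = (1, 0)

rank = 2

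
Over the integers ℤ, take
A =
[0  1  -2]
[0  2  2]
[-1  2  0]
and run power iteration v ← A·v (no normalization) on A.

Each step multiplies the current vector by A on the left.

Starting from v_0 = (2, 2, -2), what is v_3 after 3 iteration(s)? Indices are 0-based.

v_0 = (2, 2, -2).
v_1 = A·v_0 = (6, 0, 2).
v_2 = A·v_1 = (-4, 4, -6).
v_3 = A·v_2 = (16, -4, 12).

v_3 = (16, -4, 12)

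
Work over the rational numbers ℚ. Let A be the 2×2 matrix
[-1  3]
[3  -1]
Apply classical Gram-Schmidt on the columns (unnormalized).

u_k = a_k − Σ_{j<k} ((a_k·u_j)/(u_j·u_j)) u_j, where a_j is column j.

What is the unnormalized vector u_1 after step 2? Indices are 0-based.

u_1 = (12/5, 4/5)

Step 1: u_0 = a_0 = (-1, 3).
Step 2: u_1 = a_1 − (-3/5)·u_0 = (12/5, 4/5).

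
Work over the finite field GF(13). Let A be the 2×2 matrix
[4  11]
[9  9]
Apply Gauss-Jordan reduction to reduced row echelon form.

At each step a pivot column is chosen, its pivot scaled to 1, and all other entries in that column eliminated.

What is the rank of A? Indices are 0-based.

[1] R0 /= 4  ⇒  (1, 6)
     R1 -= 9·R0  ⇒  (0, 7)
[2] R1 /= 7  ⇒  (0, 1)
     R0 -= 6·R1  ⇒  (1, 0)

rank = 2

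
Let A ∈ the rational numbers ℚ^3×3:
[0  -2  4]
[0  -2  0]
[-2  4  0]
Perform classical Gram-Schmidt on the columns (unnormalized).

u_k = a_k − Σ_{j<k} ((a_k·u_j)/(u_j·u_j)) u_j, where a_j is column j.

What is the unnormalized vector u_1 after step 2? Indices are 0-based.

u_1 = (-2, -2, 0)

Step 1: u_0 = a_0 = (0, 0, -2).
Step 2: u_1 = a_1 − (-2)·u_0 = (-2, -2, 0).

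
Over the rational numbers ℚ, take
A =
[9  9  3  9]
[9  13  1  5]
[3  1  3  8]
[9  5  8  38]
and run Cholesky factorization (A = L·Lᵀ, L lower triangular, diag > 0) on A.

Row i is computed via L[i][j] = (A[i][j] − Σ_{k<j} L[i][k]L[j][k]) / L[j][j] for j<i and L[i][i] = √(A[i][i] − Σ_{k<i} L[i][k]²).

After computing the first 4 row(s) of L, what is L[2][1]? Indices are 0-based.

L[2][1] = -1

Step 1: L[0][0] = √(9) = 3.
  L[1][0] = (9) / L[0][0] = 3.
Step 2: L[1][1] = √(4) = 2.
  L[2][0] = (3) / L[0][0] = 1.
  L[2][1] = (-2) / L[1][1] = -1.
Step 3: L[2][2] = √(1) = 1.
  L[3][0] = (9) / L[0][0] = 3.
  L[3][1] = (-4) / L[1][1] = -2.
  L[3][2] = (3) / L[2][2] = 3.
Step 4: L[3][3] = √(16) = 4.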